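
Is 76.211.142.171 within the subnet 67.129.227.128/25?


Subnet network: 67.129.227.128
Test IP AND mask: 76.211.142.128
No, 76.211.142.171 is not in 67.129.227.128/25


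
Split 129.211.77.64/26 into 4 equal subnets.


New prefix = 26 + 2 = 28
Each subnet has 16 addresses
  129.211.77.64/28
  129.211.77.80/28
  129.211.77.96/28
  129.211.77.112/28
Subnets: 129.211.77.64/28, 129.211.77.80/28, 129.211.77.96/28, 129.211.77.112/28


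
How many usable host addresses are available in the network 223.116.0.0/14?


Host bits = 32 - 14 = 18
Total addresses = 2^18 = 262144
Usable = total - 2 (network and broadcast)
Usable hosts: 262142


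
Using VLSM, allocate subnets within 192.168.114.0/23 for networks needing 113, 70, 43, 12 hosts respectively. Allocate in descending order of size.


113 hosts -> /25 (126 usable): 192.168.114.0/25
70 hosts -> /25 (126 usable): 192.168.114.128/25
43 hosts -> /26 (62 usable): 192.168.115.0/26
12 hosts -> /28 (14 usable): 192.168.115.64/28
Allocation: 192.168.114.0/25 (113 hosts, 126 usable); 192.168.114.128/25 (70 hosts, 126 usable); 192.168.115.0/26 (43 hosts, 62 usable); 192.168.115.64/28 (12 hosts, 14 usable)


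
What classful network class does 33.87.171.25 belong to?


First octet: 33
Binary: 00100001
0xxxxxxx -> Class A (1-126)
Class A, default mask 255.0.0.0 (/8)


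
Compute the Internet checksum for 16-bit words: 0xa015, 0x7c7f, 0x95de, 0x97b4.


Sum all words (with carry folding):
+ 0xa015 = 0xa015
+ 0x7c7f = 0x1c95
+ 0x95de = 0xb273
+ 0x97b4 = 0x4a28
One's complement: ~0x4a28
Checksum = 0xb5d7


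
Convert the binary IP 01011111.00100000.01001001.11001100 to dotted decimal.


01011111 = 95
00100000 = 32
01001001 = 73
11001100 = 204
IP: 95.32.73.204


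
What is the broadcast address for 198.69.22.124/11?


Network: 198.64.0.0/11
Host bits = 21
Set all host bits to 1:
Broadcast: 198.95.255.255


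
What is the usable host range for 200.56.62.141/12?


Network: 200.48.0.0
Broadcast: 200.63.255.255
First usable = network + 1
Last usable = broadcast - 1
Range: 200.48.0.1 to 200.63.255.254


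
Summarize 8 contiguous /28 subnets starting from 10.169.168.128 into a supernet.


Original prefix: /28
Number of subnets: 8 = 2^3
New prefix = 28 - 3 = 25
Supernet: 10.169.168.128/25


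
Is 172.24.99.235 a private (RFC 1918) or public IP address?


RFC 1918 private ranges:
  10.0.0.0/8 (10.0.0.0 - 10.255.255.255)
  172.16.0.0/12 (172.16.0.0 - 172.31.255.255)
  192.168.0.0/16 (192.168.0.0 - 192.168.255.255)
Private (in 172.16.0.0/12)


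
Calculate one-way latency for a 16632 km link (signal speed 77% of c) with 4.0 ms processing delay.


Speed = 0.77 * 3e5 km/s = 231000 km/s
Propagation delay = 16632 / 231000 = 0.072 s = 72 ms
Processing delay = 4.0 ms
Total one-way latency = 76 ms


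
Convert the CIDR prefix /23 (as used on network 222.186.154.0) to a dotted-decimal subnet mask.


/23 means 23 network bits, 9 host bits
Binary: 11111111111111111111111000000000
Mask: 255.255.254.0


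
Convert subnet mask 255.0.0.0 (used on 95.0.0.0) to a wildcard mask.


Subnet mask: 255.0.0.0
Wildcard = 255.255.255.255 - subnet mask
255 - 255 = 0
255 - 0 = 255
255 - 0 = 255
255 - 0 = 255
Wildcard: 0.255.255.255


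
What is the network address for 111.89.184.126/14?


IP:   01101111.01011001.10111000.01111110
Mask: 11111111.11111100.00000000.00000000
AND operation:
Net:  01101111.01011000.00000000.00000000
Network: 111.88.0.0/14


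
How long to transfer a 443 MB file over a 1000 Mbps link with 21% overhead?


Effective throughput = 1000 * (1 - 21/100) = 790 Mbps
File size in Mb = 443 * 8 = 3544 Mb
Time = 3544 / 790
Time = 4.4861 seconds


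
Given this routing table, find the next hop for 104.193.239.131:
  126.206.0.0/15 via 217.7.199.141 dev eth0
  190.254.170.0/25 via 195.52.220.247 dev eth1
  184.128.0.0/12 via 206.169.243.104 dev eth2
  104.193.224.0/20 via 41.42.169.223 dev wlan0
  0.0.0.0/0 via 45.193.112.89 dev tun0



Longest prefix match for 104.193.239.131:
  /15 126.206.0.0: no
  /25 190.254.170.0: no
  /12 184.128.0.0: no
  /20 104.193.224.0: MATCH
  /0 0.0.0.0: MATCH
Selected: next-hop 41.42.169.223 via wlan0 (matched /20)


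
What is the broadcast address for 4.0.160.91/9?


Network: 4.0.0.0/9
Host bits = 23
Set all host bits to 1:
Broadcast: 4.127.255.255


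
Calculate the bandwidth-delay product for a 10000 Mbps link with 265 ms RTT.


BDP = bandwidth * RTT
= 10000 Mbps * 265 ms
= 10000 * 1e6 * 265 / 1000 bits
= 2650000000 bits
= 331250000 bytes
= 323486.3281 KB
BDP = 2650000000 bits (331250000 bytes)


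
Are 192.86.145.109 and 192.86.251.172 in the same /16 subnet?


Mask: 255.255.0.0
192.86.145.109 AND mask = 192.86.0.0
192.86.251.172 AND mask = 192.86.0.0
Yes, same subnet (192.86.0.0)


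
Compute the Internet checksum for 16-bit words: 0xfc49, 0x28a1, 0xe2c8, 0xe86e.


Sum all words (with carry folding):
+ 0xfc49 = 0xfc49
+ 0x28a1 = 0x24eb
+ 0xe2c8 = 0x07b4
+ 0xe86e = 0xf022
One's complement: ~0xf022
Checksum = 0x0fdd


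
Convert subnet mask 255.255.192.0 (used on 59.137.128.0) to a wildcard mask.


Subnet mask: 255.255.192.0
Wildcard = 255.255.255.255 - subnet mask
255 - 255 = 0
255 - 255 = 0
255 - 192 = 63
255 - 0 = 255
Wildcard: 0.0.63.255


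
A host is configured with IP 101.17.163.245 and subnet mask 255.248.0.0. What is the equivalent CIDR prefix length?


Binary: 11111111.11111000.00000000.00000000
Count leading 1s
Prefix: /13


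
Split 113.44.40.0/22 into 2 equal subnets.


New prefix = 22 + 1 = 23
Each subnet has 512 addresses
  113.44.40.0/23
  113.44.42.0/23
Subnets: 113.44.40.0/23, 113.44.42.0/23


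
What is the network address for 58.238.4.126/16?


IP:   00111010.11101110.00000100.01111110
Mask: 11111111.11111111.00000000.00000000
AND operation:
Net:  00111010.11101110.00000000.00000000
Network: 58.238.0.0/16


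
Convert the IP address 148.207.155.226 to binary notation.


148 = 10010100
207 = 11001111
155 = 10011011
226 = 11100010
Binary: 10010100.11001111.10011011.11100010


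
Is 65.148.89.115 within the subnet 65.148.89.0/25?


Subnet network: 65.148.89.0
Test IP AND mask: 65.148.89.0
Yes, 65.148.89.115 is in 65.148.89.0/25


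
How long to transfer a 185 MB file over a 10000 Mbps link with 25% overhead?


Effective throughput = 10000 * (1 - 25/100) = 7500 Mbps
File size in Mb = 185 * 8 = 1480 Mb
Time = 1480 / 7500
Time = 0.1973 seconds


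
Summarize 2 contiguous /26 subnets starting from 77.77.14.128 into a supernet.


Original prefix: /26
Number of subnets: 2 = 2^1
New prefix = 26 - 1 = 25
Supernet: 77.77.14.128/25


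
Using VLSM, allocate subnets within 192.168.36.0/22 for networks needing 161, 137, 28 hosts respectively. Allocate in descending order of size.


161 hosts -> /24 (254 usable): 192.168.36.0/24
137 hosts -> /24 (254 usable): 192.168.37.0/24
28 hosts -> /27 (30 usable): 192.168.38.0/27
Allocation: 192.168.36.0/24 (161 hosts, 254 usable); 192.168.37.0/24 (137 hosts, 254 usable); 192.168.38.0/27 (28 hosts, 30 usable)


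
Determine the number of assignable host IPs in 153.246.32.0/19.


Host bits = 32 - 19 = 13
Total addresses = 2^13 = 8192
Usable = total - 2 (network and broadcast)
Usable hosts: 8190


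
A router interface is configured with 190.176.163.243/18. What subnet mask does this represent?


/18 means 18 network bits, 14 host bits
Binary: 11111111111111111100000000000000
Mask: 255.255.192.0


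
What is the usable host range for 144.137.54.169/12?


Network: 144.128.0.0
Broadcast: 144.143.255.255
First usable = network + 1
Last usable = broadcast - 1
Range: 144.128.0.1 to 144.143.255.254


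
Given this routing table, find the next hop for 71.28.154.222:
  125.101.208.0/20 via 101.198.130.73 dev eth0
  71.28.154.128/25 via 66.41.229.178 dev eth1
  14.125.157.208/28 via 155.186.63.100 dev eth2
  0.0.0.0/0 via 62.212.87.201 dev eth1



Longest prefix match for 71.28.154.222:
  /20 125.101.208.0: no
  /25 71.28.154.128: MATCH
  /28 14.125.157.208: no
  /0 0.0.0.0: MATCH
Selected: next-hop 66.41.229.178 via eth1 (matched /25)


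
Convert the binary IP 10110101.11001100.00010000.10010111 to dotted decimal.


10110101 = 181
11001100 = 204
00010000 = 16
10010111 = 151
IP: 181.204.16.151


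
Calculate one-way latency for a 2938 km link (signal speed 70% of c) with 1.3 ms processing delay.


Speed = 0.7 * 3e5 km/s = 210000 km/s
Propagation delay = 2938 / 210000 = 0.014 s = 13.9905 ms
Processing delay = 1.3 ms
Total one-way latency = 15.2905 ms


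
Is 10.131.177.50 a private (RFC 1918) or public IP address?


RFC 1918 private ranges:
  10.0.0.0/8 (10.0.0.0 - 10.255.255.255)
  172.16.0.0/12 (172.16.0.0 - 172.31.255.255)
  192.168.0.0/16 (192.168.0.0 - 192.168.255.255)
Private (in 10.0.0.0/8)


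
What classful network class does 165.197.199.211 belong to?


First octet: 165
Binary: 10100101
10xxxxxx -> Class B (128-191)
Class B, default mask 255.255.0.0 (/16)


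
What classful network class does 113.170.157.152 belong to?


First octet: 113
Binary: 01110001
0xxxxxxx -> Class A (1-126)
Class A, default mask 255.0.0.0 (/8)


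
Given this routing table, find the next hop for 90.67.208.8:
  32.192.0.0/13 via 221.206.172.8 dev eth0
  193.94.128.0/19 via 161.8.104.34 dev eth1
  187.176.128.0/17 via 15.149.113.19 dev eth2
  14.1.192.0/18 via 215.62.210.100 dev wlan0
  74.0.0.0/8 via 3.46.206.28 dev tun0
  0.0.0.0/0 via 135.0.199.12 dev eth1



Longest prefix match for 90.67.208.8:
  /13 32.192.0.0: no
  /19 193.94.128.0: no
  /17 187.176.128.0: no
  /18 14.1.192.0: no
  /8 74.0.0.0: no
  /0 0.0.0.0: MATCH
Selected: next-hop 135.0.199.12 via eth1 (matched /0)


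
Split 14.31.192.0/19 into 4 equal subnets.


New prefix = 19 + 2 = 21
Each subnet has 2048 addresses
  14.31.192.0/21
  14.31.200.0/21
  14.31.208.0/21
  14.31.216.0/21
Subnets: 14.31.192.0/21, 14.31.200.0/21, 14.31.208.0/21, 14.31.216.0/21


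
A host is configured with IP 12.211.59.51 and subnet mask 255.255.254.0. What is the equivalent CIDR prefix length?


Binary: 11111111.11111111.11111110.00000000
Count leading 1s
Prefix: /23


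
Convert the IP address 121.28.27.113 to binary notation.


121 = 01111001
28 = 00011100
27 = 00011011
113 = 01110001
Binary: 01111001.00011100.00011011.01110001


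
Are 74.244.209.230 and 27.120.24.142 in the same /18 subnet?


Mask: 255.255.192.0
74.244.209.230 AND mask = 74.244.192.0
27.120.24.142 AND mask = 27.120.0.0
No, different subnets (74.244.192.0 vs 27.120.0.0)


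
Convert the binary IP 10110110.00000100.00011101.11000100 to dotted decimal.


10110110 = 182
00000100 = 4
00011101 = 29
11000100 = 196
IP: 182.4.29.196


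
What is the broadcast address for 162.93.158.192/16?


Network: 162.93.0.0/16
Host bits = 16
Set all host bits to 1:
Broadcast: 162.93.255.255


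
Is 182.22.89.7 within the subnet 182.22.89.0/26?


Subnet network: 182.22.89.0
Test IP AND mask: 182.22.89.0
Yes, 182.22.89.7 is in 182.22.89.0/26


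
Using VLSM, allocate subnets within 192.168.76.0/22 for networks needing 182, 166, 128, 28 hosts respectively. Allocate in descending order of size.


182 hosts -> /24 (254 usable): 192.168.76.0/24
166 hosts -> /24 (254 usable): 192.168.77.0/24
128 hosts -> /24 (254 usable): 192.168.78.0/24
28 hosts -> /27 (30 usable): 192.168.79.0/27
Allocation: 192.168.76.0/24 (182 hosts, 254 usable); 192.168.77.0/24 (166 hosts, 254 usable); 192.168.78.0/24 (128 hosts, 254 usable); 192.168.79.0/27 (28 hosts, 30 usable)


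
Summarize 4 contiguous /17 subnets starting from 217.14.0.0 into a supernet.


Original prefix: /17
Number of subnets: 4 = 2^2
New prefix = 17 - 2 = 15
Supernet: 217.14.0.0/15


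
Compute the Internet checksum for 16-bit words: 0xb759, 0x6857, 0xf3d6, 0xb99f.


Sum all words (with carry folding):
+ 0xb759 = 0xb759
+ 0x6857 = 0x1fb1
+ 0xf3d6 = 0x1388
+ 0xb99f = 0xcd27
One's complement: ~0xcd27
Checksum = 0x32d8


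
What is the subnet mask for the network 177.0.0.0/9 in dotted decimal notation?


/9 means 9 network bits, 23 host bits
Binary: 11111111100000000000000000000000
Mask: 255.128.0.0


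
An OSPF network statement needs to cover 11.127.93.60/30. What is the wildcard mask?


Subnet mask: 255.255.255.252
Wildcard = 255.255.255.255 - subnet mask
255 - 255 = 0
255 - 255 = 0
255 - 255 = 0
255 - 252 = 3
Wildcard: 0.0.0.3


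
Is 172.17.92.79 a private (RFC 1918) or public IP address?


RFC 1918 private ranges:
  10.0.0.0/8 (10.0.0.0 - 10.255.255.255)
  172.16.0.0/12 (172.16.0.0 - 172.31.255.255)
  192.168.0.0/16 (192.168.0.0 - 192.168.255.255)
Private (in 172.16.0.0/12)


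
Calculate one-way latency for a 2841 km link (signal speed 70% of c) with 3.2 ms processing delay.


Speed = 0.7 * 3e5 km/s = 210000 km/s
Propagation delay = 2841 / 210000 = 0.0135 s = 13.5286 ms
Processing delay = 3.2 ms
Total one-way latency = 16.7286 ms


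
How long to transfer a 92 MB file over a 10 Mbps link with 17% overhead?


Effective throughput = 10 * (1 - 17/100) = 8.3 Mbps
File size in Mb = 92 * 8 = 736 Mb
Time = 736 / 8.3
Time = 88.6747 seconds


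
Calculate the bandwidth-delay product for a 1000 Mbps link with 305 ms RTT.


BDP = bandwidth * RTT
= 1000 Mbps * 305 ms
= 1000 * 1e6 * 305 / 1000 bits
= 305000000 bits
= 38125000 bytes
= 37231.4453 KB
BDP = 305000000 bits (38125000 bytes)


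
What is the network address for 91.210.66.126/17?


IP:   01011011.11010010.01000010.01111110
Mask: 11111111.11111111.10000000.00000000
AND operation:
Net:  01011011.11010010.00000000.00000000
Network: 91.210.0.0/17


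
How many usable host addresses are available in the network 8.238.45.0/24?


Host bits = 32 - 24 = 8
Total addresses = 2^8 = 256
Usable = total - 2 (network and broadcast)
Usable hosts: 254


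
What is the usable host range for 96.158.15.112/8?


Network: 96.0.0.0
Broadcast: 96.255.255.255
First usable = network + 1
Last usable = broadcast - 1
Range: 96.0.0.1 to 96.255.255.254


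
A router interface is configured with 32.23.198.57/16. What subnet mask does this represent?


/16 means 16 network bits, 16 host bits
Binary: 11111111111111110000000000000000
Mask: 255.255.0.0


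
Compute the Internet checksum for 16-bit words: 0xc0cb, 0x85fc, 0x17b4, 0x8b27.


Sum all words (with carry folding):
+ 0xc0cb = 0xc0cb
+ 0x85fc = 0x46c8
+ 0x17b4 = 0x5e7c
+ 0x8b27 = 0xe9a3
One's complement: ~0xe9a3
Checksum = 0x165c


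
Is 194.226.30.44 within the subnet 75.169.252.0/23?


Subnet network: 75.169.252.0
Test IP AND mask: 194.226.30.0
No, 194.226.30.44 is not in 75.169.252.0/23


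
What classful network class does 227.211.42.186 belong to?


First octet: 227
Binary: 11100011
1110xxxx -> Class D (224-239)
Class D (multicast), default mask N/A


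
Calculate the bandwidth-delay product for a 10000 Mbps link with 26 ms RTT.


BDP = bandwidth * RTT
= 10000 Mbps * 26 ms
= 10000 * 1e6 * 26 / 1000 bits
= 260000000 bits
= 32500000 bytes
= 31738.2812 KB
BDP = 260000000 bits (32500000 bytes)


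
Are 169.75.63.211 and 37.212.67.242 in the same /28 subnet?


Mask: 255.255.255.240
169.75.63.211 AND mask = 169.75.63.208
37.212.67.242 AND mask = 37.212.67.240
No, different subnets (169.75.63.208 vs 37.212.67.240)


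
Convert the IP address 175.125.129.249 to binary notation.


175 = 10101111
125 = 01111101
129 = 10000001
249 = 11111001
Binary: 10101111.01111101.10000001.11111001


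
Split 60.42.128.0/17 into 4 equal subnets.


New prefix = 17 + 2 = 19
Each subnet has 8192 addresses
  60.42.128.0/19
  60.42.160.0/19
  60.42.192.0/19
  60.42.224.0/19
Subnets: 60.42.128.0/19, 60.42.160.0/19, 60.42.192.0/19, 60.42.224.0/19


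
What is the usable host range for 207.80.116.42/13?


Network: 207.80.0.0
Broadcast: 207.87.255.255
First usable = network + 1
Last usable = broadcast - 1
Range: 207.80.0.1 to 207.87.255.254


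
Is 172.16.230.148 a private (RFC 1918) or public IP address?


RFC 1918 private ranges:
  10.0.0.0/8 (10.0.0.0 - 10.255.255.255)
  172.16.0.0/12 (172.16.0.0 - 172.31.255.255)
  192.168.0.0/16 (192.168.0.0 - 192.168.255.255)
Private (in 172.16.0.0/12)


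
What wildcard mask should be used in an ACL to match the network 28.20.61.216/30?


Subnet mask: 255.255.255.252
Wildcard = 255.255.255.255 - subnet mask
255 - 255 = 0
255 - 255 = 0
255 - 255 = 0
255 - 252 = 3
Wildcard: 0.0.0.3


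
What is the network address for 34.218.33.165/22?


IP:   00100010.11011010.00100001.10100101
Mask: 11111111.11111111.11111100.00000000
AND operation:
Net:  00100010.11011010.00100000.00000000
Network: 34.218.32.0/22


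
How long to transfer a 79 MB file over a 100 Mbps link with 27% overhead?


Effective throughput = 100 * (1 - 27/100) = 73 Mbps
File size in Mb = 79 * 8 = 632 Mb
Time = 632 / 73
Time = 8.6575 seconds


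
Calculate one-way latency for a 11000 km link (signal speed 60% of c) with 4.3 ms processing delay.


Speed = 0.6 * 3e5 km/s = 180000 km/s
Propagation delay = 11000 / 180000 = 0.0611 s = 61.1111 ms
Processing delay = 4.3 ms
Total one-way latency = 65.4111 ms


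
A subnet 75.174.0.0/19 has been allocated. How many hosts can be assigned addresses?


Host bits = 32 - 19 = 13
Total addresses = 2^13 = 8192
Usable = total - 2 (network and broadcast)
Usable hosts: 8190


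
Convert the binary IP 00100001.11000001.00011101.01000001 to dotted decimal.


00100001 = 33
11000001 = 193
00011101 = 29
01000001 = 65
IP: 33.193.29.65


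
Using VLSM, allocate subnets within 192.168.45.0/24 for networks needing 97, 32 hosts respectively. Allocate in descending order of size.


97 hosts -> /25 (126 usable): 192.168.45.0/25
32 hosts -> /26 (62 usable): 192.168.45.128/26
Allocation: 192.168.45.0/25 (97 hosts, 126 usable); 192.168.45.128/26 (32 hosts, 62 usable)


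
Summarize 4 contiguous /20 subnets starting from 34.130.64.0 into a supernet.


Original prefix: /20
Number of subnets: 4 = 2^2
New prefix = 20 - 2 = 18
Supernet: 34.130.64.0/18


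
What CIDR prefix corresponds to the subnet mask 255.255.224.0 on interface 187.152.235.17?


Binary: 11111111.11111111.11100000.00000000
Count leading 1s
Prefix: /19


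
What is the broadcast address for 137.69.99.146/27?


Network: 137.69.99.128/27
Host bits = 5
Set all host bits to 1:
Broadcast: 137.69.99.159


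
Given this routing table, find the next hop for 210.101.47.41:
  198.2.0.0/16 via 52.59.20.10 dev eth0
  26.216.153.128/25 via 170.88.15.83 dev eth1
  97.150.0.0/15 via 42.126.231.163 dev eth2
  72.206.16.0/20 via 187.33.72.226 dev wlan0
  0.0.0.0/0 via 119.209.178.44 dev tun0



Longest prefix match for 210.101.47.41:
  /16 198.2.0.0: no
  /25 26.216.153.128: no
  /15 97.150.0.0: no
  /20 72.206.16.0: no
  /0 0.0.0.0: MATCH
Selected: next-hop 119.209.178.44 via tun0 (matched /0)


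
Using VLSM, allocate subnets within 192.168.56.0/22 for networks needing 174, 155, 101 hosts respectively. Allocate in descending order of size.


174 hosts -> /24 (254 usable): 192.168.56.0/24
155 hosts -> /24 (254 usable): 192.168.57.0/24
101 hosts -> /25 (126 usable): 192.168.58.0/25
Allocation: 192.168.56.0/24 (174 hosts, 254 usable); 192.168.57.0/24 (155 hosts, 254 usable); 192.168.58.0/25 (101 hosts, 126 usable)


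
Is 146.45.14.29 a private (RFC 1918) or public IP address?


RFC 1918 private ranges:
  10.0.0.0/8 (10.0.0.0 - 10.255.255.255)
  172.16.0.0/12 (172.16.0.0 - 172.31.255.255)
  192.168.0.0/16 (192.168.0.0 - 192.168.255.255)
Public (not in any RFC 1918 range)


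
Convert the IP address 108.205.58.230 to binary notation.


108 = 01101100
205 = 11001101
58 = 00111010
230 = 11100110
Binary: 01101100.11001101.00111010.11100110


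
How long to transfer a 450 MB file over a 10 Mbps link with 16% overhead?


Effective throughput = 10 * (1 - 16/100) = 8.4 Mbps
File size in Mb = 450 * 8 = 3600 Mb
Time = 3600 / 8.4
Time = 428.5714 seconds


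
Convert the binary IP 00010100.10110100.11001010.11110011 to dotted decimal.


00010100 = 20
10110100 = 180
11001010 = 202
11110011 = 243
IP: 20.180.202.243


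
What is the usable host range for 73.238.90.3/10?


Network: 73.192.0.0
Broadcast: 73.255.255.255
First usable = network + 1
Last usable = broadcast - 1
Range: 73.192.0.1 to 73.255.255.254


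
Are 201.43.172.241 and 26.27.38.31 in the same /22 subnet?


Mask: 255.255.252.0
201.43.172.241 AND mask = 201.43.172.0
26.27.38.31 AND mask = 26.27.36.0
No, different subnets (201.43.172.0 vs 26.27.36.0)


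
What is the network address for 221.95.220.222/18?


IP:   11011101.01011111.11011100.11011110
Mask: 11111111.11111111.11000000.00000000
AND operation:
Net:  11011101.01011111.11000000.00000000
Network: 221.95.192.0/18


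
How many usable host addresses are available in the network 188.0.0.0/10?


Host bits = 32 - 10 = 22
Total addresses = 2^22 = 4194304
Usable = total - 2 (network and broadcast)
Usable hosts: 4194302


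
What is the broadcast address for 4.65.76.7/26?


Network: 4.65.76.0/26
Host bits = 6
Set all host bits to 1:
Broadcast: 4.65.76.63


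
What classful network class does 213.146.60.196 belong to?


First octet: 213
Binary: 11010101
110xxxxx -> Class C (192-223)
Class C, default mask 255.255.255.0 (/24)


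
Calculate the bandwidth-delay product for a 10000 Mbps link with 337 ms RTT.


BDP = bandwidth * RTT
= 10000 Mbps * 337 ms
= 10000 * 1e6 * 337 / 1000 bits
= 3370000000 bits
= 421250000 bytes
= 411376.9531 KB
BDP = 3370000000 bits (421250000 bytes)


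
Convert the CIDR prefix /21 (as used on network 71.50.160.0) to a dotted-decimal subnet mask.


/21 means 21 network bits, 11 host bits
Binary: 11111111111111111111100000000000
Mask: 255.255.248.0


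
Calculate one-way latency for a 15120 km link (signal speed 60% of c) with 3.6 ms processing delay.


Speed = 0.6 * 3e5 km/s = 180000 km/s
Propagation delay = 15120 / 180000 = 0.084 s = 84 ms
Processing delay = 3.6 ms
Total one-way latency = 87.6 ms


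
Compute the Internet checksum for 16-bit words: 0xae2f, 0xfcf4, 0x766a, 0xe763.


Sum all words (with carry folding):
+ 0xae2f = 0xae2f
+ 0xfcf4 = 0xab24
+ 0x766a = 0x218f
+ 0xe763 = 0x08f3
One's complement: ~0x08f3
Checksum = 0xf70c


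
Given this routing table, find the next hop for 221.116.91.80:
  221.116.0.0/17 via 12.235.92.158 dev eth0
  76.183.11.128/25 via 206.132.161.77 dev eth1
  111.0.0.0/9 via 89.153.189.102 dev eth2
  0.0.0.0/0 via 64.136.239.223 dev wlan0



Longest prefix match for 221.116.91.80:
  /17 221.116.0.0: MATCH
  /25 76.183.11.128: no
  /9 111.0.0.0: no
  /0 0.0.0.0: MATCH
Selected: next-hop 12.235.92.158 via eth0 (matched /17)


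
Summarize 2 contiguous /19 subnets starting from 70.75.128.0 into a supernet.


Original prefix: /19
Number of subnets: 2 = 2^1
New prefix = 19 - 1 = 18
Supernet: 70.75.128.0/18


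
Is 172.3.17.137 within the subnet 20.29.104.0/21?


Subnet network: 20.29.104.0
Test IP AND mask: 172.3.16.0
No, 172.3.17.137 is not in 20.29.104.0/21


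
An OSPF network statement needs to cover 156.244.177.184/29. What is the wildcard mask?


Subnet mask: 255.255.255.248
Wildcard = 255.255.255.255 - subnet mask
255 - 255 = 0
255 - 255 = 0
255 - 255 = 0
255 - 248 = 7
Wildcard: 0.0.0.7


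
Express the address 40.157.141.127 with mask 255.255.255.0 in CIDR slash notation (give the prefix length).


Binary: 11111111.11111111.11111111.00000000
Count leading 1s
Prefix: /24


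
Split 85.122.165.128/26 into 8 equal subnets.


New prefix = 26 + 3 = 29
Each subnet has 8 addresses
  85.122.165.128/29
  85.122.165.136/29
  85.122.165.144/29
  85.122.165.152/29
  85.122.165.160/29
  85.122.165.168/29
  85.122.165.176/29
  85.122.165.184/29
Subnets: 85.122.165.128/29, 85.122.165.136/29, 85.122.165.144/29, 85.122.165.152/29, 85.122.165.160/29, 85.122.165.168/29, 85.122.165.176/29, 85.122.165.184/29


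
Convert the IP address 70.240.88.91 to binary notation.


70 = 01000110
240 = 11110000
88 = 01011000
91 = 01011011
Binary: 01000110.11110000.01011000.01011011


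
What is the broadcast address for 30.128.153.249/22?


Network: 30.128.152.0/22
Host bits = 10
Set all host bits to 1:
Broadcast: 30.128.155.255


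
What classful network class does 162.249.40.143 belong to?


First octet: 162
Binary: 10100010
10xxxxxx -> Class B (128-191)
Class B, default mask 255.255.0.0 (/16)


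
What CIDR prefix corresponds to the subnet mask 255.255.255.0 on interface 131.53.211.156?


Binary: 11111111.11111111.11111111.00000000
Count leading 1s
Prefix: /24


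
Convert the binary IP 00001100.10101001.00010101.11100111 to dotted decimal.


00001100 = 12
10101001 = 169
00010101 = 21
11100111 = 231
IP: 12.169.21.231


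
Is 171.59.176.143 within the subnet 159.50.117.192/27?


Subnet network: 159.50.117.192
Test IP AND mask: 171.59.176.128
No, 171.59.176.143 is not in 159.50.117.192/27


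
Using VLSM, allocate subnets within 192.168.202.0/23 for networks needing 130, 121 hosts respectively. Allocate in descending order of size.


130 hosts -> /24 (254 usable): 192.168.202.0/24
121 hosts -> /25 (126 usable): 192.168.203.0/25
Allocation: 192.168.202.0/24 (130 hosts, 254 usable); 192.168.203.0/25 (121 hosts, 126 usable)


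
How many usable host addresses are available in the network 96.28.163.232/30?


Host bits = 32 - 30 = 2
Total addresses = 2^2 = 4
Usable = total - 2 (network and broadcast)
Usable hosts: 2


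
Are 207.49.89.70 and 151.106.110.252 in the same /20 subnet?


Mask: 255.255.240.0
207.49.89.70 AND mask = 207.49.80.0
151.106.110.252 AND mask = 151.106.96.0
No, different subnets (207.49.80.0 vs 151.106.96.0)


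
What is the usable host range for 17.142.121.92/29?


Network: 17.142.121.88
Broadcast: 17.142.121.95
First usable = network + 1
Last usable = broadcast - 1
Range: 17.142.121.89 to 17.142.121.94


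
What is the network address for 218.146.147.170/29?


IP:   11011010.10010010.10010011.10101010
Mask: 11111111.11111111.11111111.11111000
AND operation:
Net:  11011010.10010010.10010011.10101000
Network: 218.146.147.168/29


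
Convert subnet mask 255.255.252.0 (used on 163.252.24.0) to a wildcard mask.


Subnet mask: 255.255.252.0
Wildcard = 255.255.255.255 - subnet mask
255 - 255 = 0
255 - 255 = 0
255 - 252 = 3
255 - 0 = 255
Wildcard: 0.0.3.255


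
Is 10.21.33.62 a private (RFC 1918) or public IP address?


RFC 1918 private ranges:
  10.0.0.0/8 (10.0.0.0 - 10.255.255.255)
  172.16.0.0/12 (172.16.0.0 - 172.31.255.255)
  192.168.0.0/16 (192.168.0.0 - 192.168.255.255)
Private (in 10.0.0.0/8)


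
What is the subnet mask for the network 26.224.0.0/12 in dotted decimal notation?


/12 means 12 network bits, 20 host bits
Binary: 11111111111100000000000000000000
Mask: 255.240.0.0


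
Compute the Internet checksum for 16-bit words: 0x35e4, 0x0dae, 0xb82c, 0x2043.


Sum all words (with carry folding):
+ 0x35e4 = 0x35e4
+ 0x0dae = 0x4392
+ 0xb82c = 0xfbbe
+ 0x2043 = 0x1c02
One's complement: ~0x1c02
Checksum = 0xe3fd


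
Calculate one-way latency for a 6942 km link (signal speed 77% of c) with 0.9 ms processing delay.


Speed = 0.77 * 3e5 km/s = 231000 km/s
Propagation delay = 6942 / 231000 = 0.0301 s = 30.0519 ms
Processing delay = 0.9 ms
Total one-way latency = 30.9519 ms


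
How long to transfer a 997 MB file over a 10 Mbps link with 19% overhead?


Effective throughput = 10 * (1 - 19/100) = 8.1 Mbps
File size in Mb = 997 * 8 = 7976 Mb
Time = 7976 / 8.1
Time = 984.6914 seconds


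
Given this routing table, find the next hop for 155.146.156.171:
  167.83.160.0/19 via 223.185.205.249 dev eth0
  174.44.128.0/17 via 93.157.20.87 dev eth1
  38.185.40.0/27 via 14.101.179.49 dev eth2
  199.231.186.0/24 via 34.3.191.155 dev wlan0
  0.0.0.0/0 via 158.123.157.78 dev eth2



Longest prefix match for 155.146.156.171:
  /19 167.83.160.0: no
  /17 174.44.128.0: no
  /27 38.185.40.0: no
  /24 199.231.186.0: no
  /0 0.0.0.0: MATCH
Selected: next-hop 158.123.157.78 via eth2 (matched /0)


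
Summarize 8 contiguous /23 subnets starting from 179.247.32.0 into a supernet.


Original prefix: /23
Number of subnets: 8 = 2^3
New prefix = 23 - 3 = 20
Supernet: 179.247.32.0/20


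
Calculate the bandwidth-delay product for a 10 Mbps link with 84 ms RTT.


BDP = bandwidth * RTT
= 10 Mbps * 84 ms
= 10 * 1e6 * 84 / 1000 bits
= 840000 bits
= 105000 bytes
= 102.5391 KB
BDP = 840000 bits (105000 bytes)


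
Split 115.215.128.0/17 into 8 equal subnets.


New prefix = 17 + 3 = 20
Each subnet has 4096 addresses
  115.215.128.0/20
  115.215.144.0/20
  115.215.160.0/20
  115.215.176.0/20
  115.215.192.0/20
  115.215.208.0/20
  115.215.224.0/20
  115.215.240.0/20
Subnets: 115.215.128.0/20, 115.215.144.0/20, 115.215.160.0/20, 115.215.176.0/20, 115.215.192.0/20, 115.215.208.0/20, 115.215.224.0/20, 115.215.240.0/20


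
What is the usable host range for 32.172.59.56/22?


Network: 32.172.56.0
Broadcast: 32.172.59.255
First usable = network + 1
Last usable = broadcast - 1
Range: 32.172.56.1 to 32.172.59.254


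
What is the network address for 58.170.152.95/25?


IP:   00111010.10101010.10011000.01011111
Mask: 11111111.11111111.11111111.10000000
AND operation:
Net:  00111010.10101010.10011000.00000000
Network: 58.170.152.0/25


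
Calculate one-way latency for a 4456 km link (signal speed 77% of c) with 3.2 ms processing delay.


Speed = 0.77 * 3e5 km/s = 231000 km/s
Propagation delay = 4456 / 231000 = 0.0193 s = 19.29 ms
Processing delay = 3.2 ms
Total one-way latency = 22.49 ms


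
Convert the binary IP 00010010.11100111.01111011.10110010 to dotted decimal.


00010010 = 18
11100111 = 231
01111011 = 123
10110010 = 178
IP: 18.231.123.178


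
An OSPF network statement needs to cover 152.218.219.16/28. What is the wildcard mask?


Subnet mask: 255.255.255.240
Wildcard = 255.255.255.255 - subnet mask
255 - 255 = 0
255 - 255 = 0
255 - 255 = 0
255 - 240 = 15
Wildcard: 0.0.0.15


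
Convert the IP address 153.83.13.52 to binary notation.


153 = 10011001
83 = 01010011
13 = 00001101
52 = 00110100
Binary: 10011001.01010011.00001101.00110100


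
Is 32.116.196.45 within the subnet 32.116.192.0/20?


Subnet network: 32.116.192.0
Test IP AND mask: 32.116.192.0
Yes, 32.116.196.45 is in 32.116.192.0/20


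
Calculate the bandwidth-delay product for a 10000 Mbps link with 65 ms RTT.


BDP = bandwidth * RTT
= 10000 Mbps * 65 ms
= 10000 * 1e6 * 65 / 1000 bits
= 650000000 bits
= 81250000 bytes
= 79345.7031 KB
BDP = 650000000 bits (81250000 bytes)


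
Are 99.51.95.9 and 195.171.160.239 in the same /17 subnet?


Mask: 255.255.128.0
99.51.95.9 AND mask = 99.51.0.0
195.171.160.239 AND mask = 195.171.128.0
No, different subnets (99.51.0.0 vs 195.171.128.0)


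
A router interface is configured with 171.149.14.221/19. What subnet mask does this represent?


/19 means 19 network bits, 13 host bits
Binary: 11111111111111111110000000000000
Mask: 255.255.224.0


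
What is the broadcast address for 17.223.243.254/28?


Network: 17.223.243.240/28
Host bits = 4
Set all host bits to 1:
Broadcast: 17.223.243.255


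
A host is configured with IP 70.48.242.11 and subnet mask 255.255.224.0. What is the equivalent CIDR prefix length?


Binary: 11111111.11111111.11100000.00000000
Count leading 1s
Prefix: /19


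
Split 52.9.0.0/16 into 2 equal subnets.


New prefix = 16 + 1 = 17
Each subnet has 32768 addresses
  52.9.0.0/17
  52.9.128.0/17
Subnets: 52.9.0.0/17, 52.9.128.0/17


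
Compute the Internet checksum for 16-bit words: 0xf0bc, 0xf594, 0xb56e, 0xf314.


Sum all words (with carry folding):
+ 0xf0bc = 0xf0bc
+ 0xf594 = 0xe651
+ 0xb56e = 0x9bc0
+ 0xf314 = 0x8ed5
One's complement: ~0x8ed5
Checksum = 0x712a


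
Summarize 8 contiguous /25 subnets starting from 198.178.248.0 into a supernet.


Original prefix: /25
Number of subnets: 8 = 2^3
New prefix = 25 - 3 = 22
Supernet: 198.178.248.0/22


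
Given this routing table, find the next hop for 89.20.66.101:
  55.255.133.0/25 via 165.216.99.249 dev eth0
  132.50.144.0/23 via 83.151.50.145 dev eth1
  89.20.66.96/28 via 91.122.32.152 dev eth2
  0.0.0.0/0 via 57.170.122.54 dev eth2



Longest prefix match for 89.20.66.101:
  /25 55.255.133.0: no
  /23 132.50.144.0: no
  /28 89.20.66.96: MATCH
  /0 0.0.0.0: MATCH
Selected: next-hop 91.122.32.152 via eth2 (matched /28)


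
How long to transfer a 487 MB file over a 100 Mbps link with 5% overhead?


Effective throughput = 100 * (1 - 5/100) = 95 Mbps
File size in Mb = 487 * 8 = 3896 Mb
Time = 3896 / 95
Time = 41.0105 seconds


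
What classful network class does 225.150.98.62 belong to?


First octet: 225
Binary: 11100001
1110xxxx -> Class D (224-239)
Class D (multicast), default mask N/A


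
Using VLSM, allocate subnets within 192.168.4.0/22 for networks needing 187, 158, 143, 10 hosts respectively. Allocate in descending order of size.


187 hosts -> /24 (254 usable): 192.168.4.0/24
158 hosts -> /24 (254 usable): 192.168.5.0/24
143 hosts -> /24 (254 usable): 192.168.6.0/24
10 hosts -> /28 (14 usable): 192.168.7.0/28
Allocation: 192.168.4.0/24 (187 hosts, 254 usable); 192.168.5.0/24 (158 hosts, 254 usable); 192.168.6.0/24 (143 hosts, 254 usable); 192.168.7.0/28 (10 hosts, 14 usable)


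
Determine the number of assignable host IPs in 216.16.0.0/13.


Host bits = 32 - 13 = 19
Total addresses = 2^19 = 524288
Usable = total - 2 (network and broadcast)
Usable hosts: 524286


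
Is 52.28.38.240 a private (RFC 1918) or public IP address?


RFC 1918 private ranges:
  10.0.0.0/8 (10.0.0.0 - 10.255.255.255)
  172.16.0.0/12 (172.16.0.0 - 172.31.255.255)
  192.168.0.0/16 (192.168.0.0 - 192.168.255.255)
Public (not in any RFC 1918 range)


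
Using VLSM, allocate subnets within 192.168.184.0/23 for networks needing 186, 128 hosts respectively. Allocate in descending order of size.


186 hosts -> /24 (254 usable): 192.168.184.0/24
128 hosts -> /24 (254 usable): 192.168.185.0/24
Allocation: 192.168.184.0/24 (186 hosts, 254 usable); 192.168.185.0/24 (128 hosts, 254 usable)


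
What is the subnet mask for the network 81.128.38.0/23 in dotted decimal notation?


/23 means 23 network bits, 9 host bits
Binary: 11111111111111111111111000000000
Mask: 255.255.254.0


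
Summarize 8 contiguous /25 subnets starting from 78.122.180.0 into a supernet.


Original prefix: /25
Number of subnets: 8 = 2^3
New prefix = 25 - 3 = 22
Supernet: 78.122.180.0/22


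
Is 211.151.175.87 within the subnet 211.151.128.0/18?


Subnet network: 211.151.128.0
Test IP AND mask: 211.151.128.0
Yes, 211.151.175.87 is in 211.151.128.0/18


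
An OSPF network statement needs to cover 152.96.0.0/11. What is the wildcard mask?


Subnet mask: 255.224.0.0
Wildcard = 255.255.255.255 - subnet mask
255 - 255 = 0
255 - 224 = 31
255 - 0 = 255
255 - 0 = 255
Wildcard: 0.31.255.255


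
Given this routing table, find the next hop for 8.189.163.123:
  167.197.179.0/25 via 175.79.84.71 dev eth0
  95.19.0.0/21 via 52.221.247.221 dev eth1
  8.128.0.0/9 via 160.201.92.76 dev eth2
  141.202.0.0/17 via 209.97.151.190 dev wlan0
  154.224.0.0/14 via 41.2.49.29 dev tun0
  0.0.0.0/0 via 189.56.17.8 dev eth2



Longest prefix match for 8.189.163.123:
  /25 167.197.179.0: no
  /21 95.19.0.0: no
  /9 8.128.0.0: MATCH
  /17 141.202.0.0: no
  /14 154.224.0.0: no
  /0 0.0.0.0: MATCH
Selected: next-hop 160.201.92.76 via eth2 (matched /9)


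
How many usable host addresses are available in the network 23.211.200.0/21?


Host bits = 32 - 21 = 11
Total addresses = 2^11 = 2048
Usable = total - 2 (network and broadcast)
Usable hosts: 2046


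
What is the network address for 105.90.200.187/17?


IP:   01101001.01011010.11001000.10111011
Mask: 11111111.11111111.10000000.00000000
AND operation:
Net:  01101001.01011010.10000000.00000000
Network: 105.90.128.0/17


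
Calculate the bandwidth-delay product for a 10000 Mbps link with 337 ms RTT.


BDP = bandwidth * RTT
= 10000 Mbps * 337 ms
= 10000 * 1e6 * 337 / 1000 bits
= 3370000000 bits
= 421250000 bytes
= 411376.9531 KB
BDP = 3370000000 bits (421250000 bytes)


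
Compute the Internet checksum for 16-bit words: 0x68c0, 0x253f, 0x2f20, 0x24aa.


Sum all words (with carry folding):
+ 0x68c0 = 0x68c0
+ 0x253f = 0x8dff
+ 0x2f20 = 0xbd1f
+ 0x24aa = 0xe1c9
One's complement: ~0xe1c9
Checksum = 0x1e36


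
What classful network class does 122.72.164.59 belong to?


First octet: 122
Binary: 01111010
0xxxxxxx -> Class A (1-126)
Class A, default mask 255.0.0.0 (/8)


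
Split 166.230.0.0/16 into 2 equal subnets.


New prefix = 16 + 1 = 17
Each subnet has 32768 addresses
  166.230.0.0/17
  166.230.128.0/17
Subnets: 166.230.0.0/17, 166.230.128.0/17


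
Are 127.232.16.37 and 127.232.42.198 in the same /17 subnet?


Mask: 255.255.128.0
127.232.16.37 AND mask = 127.232.0.0
127.232.42.198 AND mask = 127.232.0.0
Yes, same subnet (127.232.0.0)


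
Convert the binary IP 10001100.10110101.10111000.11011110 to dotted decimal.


10001100 = 140
10110101 = 181
10111000 = 184
11011110 = 222
IP: 140.181.184.222


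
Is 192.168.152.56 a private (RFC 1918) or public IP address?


RFC 1918 private ranges:
  10.0.0.0/8 (10.0.0.0 - 10.255.255.255)
  172.16.0.0/12 (172.16.0.0 - 172.31.255.255)
  192.168.0.0/16 (192.168.0.0 - 192.168.255.255)
Private (in 192.168.0.0/16)


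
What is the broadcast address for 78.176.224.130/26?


Network: 78.176.224.128/26
Host bits = 6
Set all host bits to 1:
Broadcast: 78.176.224.191


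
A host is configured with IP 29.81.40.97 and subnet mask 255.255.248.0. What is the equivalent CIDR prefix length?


Binary: 11111111.11111111.11111000.00000000
Count leading 1s
Prefix: /21


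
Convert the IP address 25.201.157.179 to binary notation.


25 = 00011001
201 = 11001001
157 = 10011101
179 = 10110011
Binary: 00011001.11001001.10011101.10110011


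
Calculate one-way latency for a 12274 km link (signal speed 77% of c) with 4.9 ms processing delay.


Speed = 0.77 * 3e5 km/s = 231000 km/s
Propagation delay = 12274 / 231000 = 0.0531 s = 53.1342 ms
Processing delay = 4.9 ms
Total one-way latency = 58.0342 ms


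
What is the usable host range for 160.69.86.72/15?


Network: 160.68.0.0
Broadcast: 160.69.255.255
First usable = network + 1
Last usable = broadcast - 1
Range: 160.68.0.1 to 160.69.255.254


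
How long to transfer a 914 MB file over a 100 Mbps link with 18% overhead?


Effective throughput = 100 * (1 - 18/100) = 82 Mbps
File size in Mb = 914 * 8 = 7312 Mb
Time = 7312 / 82
Time = 89.1707 seconds


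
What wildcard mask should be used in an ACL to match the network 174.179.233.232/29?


Subnet mask: 255.255.255.248
Wildcard = 255.255.255.255 - subnet mask
255 - 255 = 0
255 - 255 = 0
255 - 255 = 0
255 - 248 = 7
Wildcard: 0.0.0.7


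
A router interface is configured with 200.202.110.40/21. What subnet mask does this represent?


/21 means 21 network bits, 11 host bits
Binary: 11111111111111111111100000000000
Mask: 255.255.248.0


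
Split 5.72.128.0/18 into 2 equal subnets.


New prefix = 18 + 1 = 19
Each subnet has 8192 addresses
  5.72.128.0/19
  5.72.160.0/19
Subnets: 5.72.128.0/19, 5.72.160.0/19


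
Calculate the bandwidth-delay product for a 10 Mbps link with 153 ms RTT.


BDP = bandwidth * RTT
= 10 Mbps * 153 ms
= 10 * 1e6 * 153 / 1000 bits
= 1530000 bits
= 191250 bytes
= 186.7676 KB
BDP = 1530000 bits (191250 bytes)


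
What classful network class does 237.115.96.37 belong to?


First octet: 237
Binary: 11101101
1110xxxx -> Class D (224-239)
Class D (multicast), default mask N/A


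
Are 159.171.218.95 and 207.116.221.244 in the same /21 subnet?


Mask: 255.255.248.0
159.171.218.95 AND mask = 159.171.216.0
207.116.221.244 AND mask = 207.116.216.0
No, different subnets (159.171.216.0 vs 207.116.216.0)
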